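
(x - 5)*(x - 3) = x^2 - 8*x + 15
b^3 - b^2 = b^2*(b - 1)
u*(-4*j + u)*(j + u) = -4*j^2*u - 3*j*u^2 + u^3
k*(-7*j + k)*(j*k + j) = -7*j^2*k^2 - 7*j^2*k + j*k^3 + j*k^2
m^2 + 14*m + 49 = (m + 7)^2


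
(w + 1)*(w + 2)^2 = w^3 + 5*w^2 + 8*w + 4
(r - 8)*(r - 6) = r^2 - 14*r + 48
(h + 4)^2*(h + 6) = h^3 + 14*h^2 + 64*h + 96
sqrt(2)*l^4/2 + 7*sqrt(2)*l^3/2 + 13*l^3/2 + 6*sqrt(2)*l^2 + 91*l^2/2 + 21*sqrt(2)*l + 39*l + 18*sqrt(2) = (l + 1)*(l + 6)*(l + 6*sqrt(2))*(sqrt(2)*l/2 + 1/2)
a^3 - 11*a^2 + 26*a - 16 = (a - 8)*(a - 2)*(a - 1)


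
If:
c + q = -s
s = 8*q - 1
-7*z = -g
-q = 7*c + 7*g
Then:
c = -441*z/62 - 1/62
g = 7*z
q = 49*z/62 + 7/62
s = 196*z/31 - 3/31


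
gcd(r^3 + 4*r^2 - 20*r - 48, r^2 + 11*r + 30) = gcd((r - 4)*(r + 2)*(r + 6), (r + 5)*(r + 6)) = r + 6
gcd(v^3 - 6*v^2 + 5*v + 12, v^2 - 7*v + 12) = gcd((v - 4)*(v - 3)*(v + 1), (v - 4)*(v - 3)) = v^2 - 7*v + 12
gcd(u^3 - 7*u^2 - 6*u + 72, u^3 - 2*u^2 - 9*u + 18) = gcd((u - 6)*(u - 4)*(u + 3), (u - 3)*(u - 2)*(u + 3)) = u + 3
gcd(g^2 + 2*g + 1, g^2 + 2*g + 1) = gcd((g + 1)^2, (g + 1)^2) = g^2 + 2*g + 1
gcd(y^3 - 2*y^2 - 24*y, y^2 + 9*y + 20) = y + 4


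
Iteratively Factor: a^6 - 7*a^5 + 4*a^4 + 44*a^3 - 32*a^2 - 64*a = (a)*(a^5 - 7*a^4 + 4*a^3 + 44*a^2 - 32*a - 64) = a*(a - 2)*(a^4 - 5*a^3 - 6*a^2 + 32*a + 32) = a*(a - 2)*(a + 1)*(a^3 - 6*a^2 + 32) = a*(a - 4)*(a - 2)*(a + 1)*(a^2 - 2*a - 8) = a*(a - 4)^2*(a - 2)*(a + 1)*(a + 2)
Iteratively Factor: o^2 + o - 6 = (o + 3)*(o - 2)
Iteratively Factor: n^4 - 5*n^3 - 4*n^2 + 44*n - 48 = (n - 2)*(n^3 - 3*n^2 - 10*n + 24) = (n - 2)^2*(n^2 - n - 12) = (n - 2)^2*(n + 3)*(n - 4)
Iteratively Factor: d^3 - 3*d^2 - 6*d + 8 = (d - 1)*(d^2 - 2*d - 8) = (d - 4)*(d - 1)*(d + 2)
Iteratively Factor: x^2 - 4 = (x + 2)*(x - 2)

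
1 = 1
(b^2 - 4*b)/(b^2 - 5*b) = (b - 4)/(b - 5)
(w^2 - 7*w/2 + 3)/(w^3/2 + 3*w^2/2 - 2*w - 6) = (2*w - 3)/(w^2 + 5*w + 6)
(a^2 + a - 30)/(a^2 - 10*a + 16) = (a^2 + a - 30)/(a^2 - 10*a + 16)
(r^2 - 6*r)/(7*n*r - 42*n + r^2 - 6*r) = r/(7*n + r)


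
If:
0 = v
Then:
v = 0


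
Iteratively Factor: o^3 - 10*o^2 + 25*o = (o - 5)*(o^2 - 5*o) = (o - 5)^2*(o)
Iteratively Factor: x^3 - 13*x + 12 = (x - 3)*(x^2 + 3*x - 4) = (x - 3)*(x + 4)*(x - 1)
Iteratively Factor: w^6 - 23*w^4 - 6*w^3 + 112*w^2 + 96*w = (w - 4)*(w^5 + 4*w^4 - 7*w^3 - 34*w^2 - 24*w) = (w - 4)*(w - 3)*(w^4 + 7*w^3 + 14*w^2 + 8*w) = (w - 4)*(w - 3)*(w + 1)*(w^3 + 6*w^2 + 8*w) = (w - 4)*(w - 3)*(w + 1)*(w + 2)*(w^2 + 4*w) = (w - 4)*(w - 3)*(w + 1)*(w + 2)*(w + 4)*(w)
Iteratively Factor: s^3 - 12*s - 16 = (s + 2)*(s^2 - 2*s - 8) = (s + 2)^2*(s - 4)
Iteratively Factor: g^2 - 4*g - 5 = (g + 1)*(g - 5)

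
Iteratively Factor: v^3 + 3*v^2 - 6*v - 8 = (v - 2)*(v^2 + 5*v + 4) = (v - 2)*(v + 1)*(v + 4)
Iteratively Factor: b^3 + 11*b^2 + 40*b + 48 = (b + 4)*(b^2 + 7*b + 12) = (b + 3)*(b + 4)*(b + 4)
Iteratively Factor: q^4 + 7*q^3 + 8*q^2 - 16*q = (q + 4)*(q^3 + 3*q^2 - 4*q) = (q - 1)*(q + 4)*(q^2 + 4*q) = (q - 1)*(q + 4)^2*(q)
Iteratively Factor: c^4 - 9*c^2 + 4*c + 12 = (c + 1)*(c^3 - c^2 - 8*c + 12) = (c - 2)*(c + 1)*(c^2 + c - 6) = (c - 2)*(c + 1)*(c + 3)*(c - 2)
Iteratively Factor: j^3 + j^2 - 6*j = (j - 2)*(j^2 + 3*j) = (j - 2)*(j + 3)*(j)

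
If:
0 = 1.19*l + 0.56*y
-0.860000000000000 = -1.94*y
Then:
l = -0.21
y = 0.44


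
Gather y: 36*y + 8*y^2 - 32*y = 8*y^2 + 4*y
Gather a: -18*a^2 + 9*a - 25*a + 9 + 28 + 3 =-18*a^2 - 16*a + 40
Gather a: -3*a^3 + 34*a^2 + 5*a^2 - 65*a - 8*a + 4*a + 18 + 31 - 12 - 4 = -3*a^3 + 39*a^2 - 69*a + 33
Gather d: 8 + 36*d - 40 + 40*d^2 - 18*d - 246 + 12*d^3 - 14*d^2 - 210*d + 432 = 12*d^3 + 26*d^2 - 192*d + 154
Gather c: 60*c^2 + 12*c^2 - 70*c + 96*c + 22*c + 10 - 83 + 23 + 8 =72*c^2 + 48*c - 42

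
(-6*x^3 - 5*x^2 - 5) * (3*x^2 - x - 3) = -18*x^5 - 9*x^4 + 23*x^3 + 5*x + 15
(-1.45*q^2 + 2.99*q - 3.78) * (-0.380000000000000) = 0.551*q^2 - 1.1362*q + 1.4364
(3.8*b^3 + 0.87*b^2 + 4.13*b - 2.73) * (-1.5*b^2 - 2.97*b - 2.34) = -5.7*b^5 - 12.591*b^4 - 17.6709*b^3 - 10.2069*b^2 - 1.5561*b + 6.3882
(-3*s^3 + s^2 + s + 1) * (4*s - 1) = -12*s^4 + 7*s^3 + 3*s^2 + 3*s - 1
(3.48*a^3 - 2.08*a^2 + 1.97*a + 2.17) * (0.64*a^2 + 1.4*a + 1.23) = 2.2272*a^5 + 3.5408*a^4 + 2.6292*a^3 + 1.5884*a^2 + 5.4611*a + 2.6691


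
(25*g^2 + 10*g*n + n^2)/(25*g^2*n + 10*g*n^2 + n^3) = 1/n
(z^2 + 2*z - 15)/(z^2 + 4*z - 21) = (z + 5)/(z + 7)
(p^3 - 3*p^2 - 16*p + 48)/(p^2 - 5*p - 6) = (-p^3 + 3*p^2 + 16*p - 48)/(-p^2 + 5*p + 6)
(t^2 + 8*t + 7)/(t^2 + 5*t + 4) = (t + 7)/(t + 4)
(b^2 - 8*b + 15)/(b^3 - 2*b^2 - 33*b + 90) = 1/(b + 6)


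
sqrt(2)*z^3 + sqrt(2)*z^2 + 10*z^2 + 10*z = z*(z + 5*sqrt(2))*(sqrt(2)*z + sqrt(2))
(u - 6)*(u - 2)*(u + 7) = u^3 - u^2 - 44*u + 84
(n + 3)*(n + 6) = n^2 + 9*n + 18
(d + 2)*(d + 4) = d^2 + 6*d + 8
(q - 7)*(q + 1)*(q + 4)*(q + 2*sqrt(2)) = q^4 - 2*q^3 + 2*sqrt(2)*q^3 - 31*q^2 - 4*sqrt(2)*q^2 - 62*sqrt(2)*q - 28*q - 56*sqrt(2)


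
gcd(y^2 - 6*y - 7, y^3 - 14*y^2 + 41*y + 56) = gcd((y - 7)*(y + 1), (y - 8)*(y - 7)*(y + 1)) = y^2 - 6*y - 7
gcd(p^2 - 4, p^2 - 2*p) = p - 2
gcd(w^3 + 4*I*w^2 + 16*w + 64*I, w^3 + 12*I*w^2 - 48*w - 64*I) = w^2 + 8*I*w - 16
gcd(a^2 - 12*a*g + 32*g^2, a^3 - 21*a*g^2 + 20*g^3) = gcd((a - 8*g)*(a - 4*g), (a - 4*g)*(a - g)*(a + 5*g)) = a - 4*g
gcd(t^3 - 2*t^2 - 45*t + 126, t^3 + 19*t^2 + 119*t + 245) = t + 7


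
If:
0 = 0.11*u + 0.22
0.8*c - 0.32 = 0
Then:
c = 0.40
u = -2.00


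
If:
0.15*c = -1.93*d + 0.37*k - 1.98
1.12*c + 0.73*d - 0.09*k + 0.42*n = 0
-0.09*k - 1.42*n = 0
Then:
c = 0.346171130928209*n + 0.704351639783636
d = -3.05165981731451*n - 1.08064909117489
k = -15.7777777777778*n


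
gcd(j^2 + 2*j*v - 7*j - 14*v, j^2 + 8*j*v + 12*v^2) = j + 2*v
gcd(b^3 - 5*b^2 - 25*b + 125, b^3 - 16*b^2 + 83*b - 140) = b - 5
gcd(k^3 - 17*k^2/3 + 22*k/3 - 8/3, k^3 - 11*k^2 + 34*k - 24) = k^2 - 5*k + 4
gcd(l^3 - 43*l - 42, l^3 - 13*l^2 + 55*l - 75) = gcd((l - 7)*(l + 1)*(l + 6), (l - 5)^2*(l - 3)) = 1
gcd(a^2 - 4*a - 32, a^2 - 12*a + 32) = a - 8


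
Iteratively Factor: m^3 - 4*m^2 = (m - 4)*(m^2) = m*(m - 4)*(m)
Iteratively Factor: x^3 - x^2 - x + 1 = (x + 1)*(x^2 - 2*x + 1) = (x - 1)*(x + 1)*(x - 1)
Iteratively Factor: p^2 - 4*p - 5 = (p + 1)*(p - 5)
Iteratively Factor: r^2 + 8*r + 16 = (r + 4)*(r + 4)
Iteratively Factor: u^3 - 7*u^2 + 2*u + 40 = (u - 5)*(u^2 - 2*u - 8) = (u - 5)*(u - 4)*(u + 2)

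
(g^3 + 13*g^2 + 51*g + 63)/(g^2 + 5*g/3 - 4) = 3*(g^2 + 10*g + 21)/(3*g - 4)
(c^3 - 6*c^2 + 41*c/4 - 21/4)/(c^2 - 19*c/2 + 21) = (2*c^2 - 5*c + 3)/(2*(c - 6))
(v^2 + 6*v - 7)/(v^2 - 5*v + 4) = (v + 7)/(v - 4)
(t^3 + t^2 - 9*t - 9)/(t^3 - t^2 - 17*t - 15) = (t - 3)/(t - 5)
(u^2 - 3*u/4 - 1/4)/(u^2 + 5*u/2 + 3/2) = (4*u^2 - 3*u - 1)/(2*(2*u^2 + 5*u + 3))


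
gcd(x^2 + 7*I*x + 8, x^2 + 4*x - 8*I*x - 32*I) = 1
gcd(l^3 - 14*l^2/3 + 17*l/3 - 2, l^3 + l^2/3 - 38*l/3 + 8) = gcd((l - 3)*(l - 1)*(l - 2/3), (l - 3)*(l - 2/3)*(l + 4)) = l^2 - 11*l/3 + 2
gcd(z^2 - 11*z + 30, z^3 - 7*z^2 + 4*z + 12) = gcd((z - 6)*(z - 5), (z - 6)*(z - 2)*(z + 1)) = z - 6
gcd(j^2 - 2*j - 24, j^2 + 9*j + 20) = j + 4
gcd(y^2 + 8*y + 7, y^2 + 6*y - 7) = y + 7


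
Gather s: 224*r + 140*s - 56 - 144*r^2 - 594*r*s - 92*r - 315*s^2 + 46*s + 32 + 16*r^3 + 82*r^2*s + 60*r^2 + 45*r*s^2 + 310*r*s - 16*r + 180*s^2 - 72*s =16*r^3 - 84*r^2 + 116*r + s^2*(45*r - 135) + s*(82*r^2 - 284*r + 114) - 24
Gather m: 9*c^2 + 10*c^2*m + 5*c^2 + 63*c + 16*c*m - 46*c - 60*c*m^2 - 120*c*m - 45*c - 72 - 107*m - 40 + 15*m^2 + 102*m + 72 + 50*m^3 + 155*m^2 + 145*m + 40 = 14*c^2 - 28*c + 50*m^3 + m^2*(170 - 60*c) + m*(10*c^2 - 104*c + 140)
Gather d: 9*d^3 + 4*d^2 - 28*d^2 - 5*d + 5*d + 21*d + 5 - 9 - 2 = 9*d^3 - 24*d^2 + 21*d - 6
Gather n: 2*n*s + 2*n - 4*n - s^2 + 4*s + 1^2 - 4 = n*(2*s - 2) - s^2 + 4*s - 3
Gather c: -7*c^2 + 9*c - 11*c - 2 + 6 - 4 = -7*c^2 - 2*c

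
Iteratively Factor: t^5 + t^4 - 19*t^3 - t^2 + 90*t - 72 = (t - 2)*(t^4 + 3*t^3 - 13*t^2 - 27*t + 36) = (t - 2)*(t - 1)*(t^3 + 4*t^2 - 9*t - 36) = (t - 3)*(t - 2)*(t - 1)*(t^2 + 7*t + 12) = (t - 3)*(t - 2)*(t - 1)*(t + 4)*(t + 3)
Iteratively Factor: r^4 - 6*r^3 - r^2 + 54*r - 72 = (r - 2)*(r^3 - 4*r^2 - 9*r + 36) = (r - 4)*(r - 2)*(r^2 - 9) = (r - 4)*(r - 3)*(r - 2)*(r + 3)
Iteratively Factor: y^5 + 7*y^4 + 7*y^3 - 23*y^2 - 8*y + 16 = (y + 1)*(y^4 + 6*y^3 + y^2 - 24*y + 16) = (y - 1)*(y + 1)*(y^3 + 7*y^2 + 8*y - 16) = (y - 1)^2*(y + 1)*(y^2 + 8*y + 16) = (y - 1)^2*(y + 1)*(y + 4)*(y + 4)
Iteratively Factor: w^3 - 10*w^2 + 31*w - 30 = (w - 3)*(w^2 - 7*w + 10) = (w - 3)*(w - 2)*(w - 5)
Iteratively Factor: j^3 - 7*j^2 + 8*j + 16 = (j - 4)*(j^2 - 3*j - 4) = (j - 4)*(j + 1)*(j - 4)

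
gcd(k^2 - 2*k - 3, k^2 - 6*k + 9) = k - 3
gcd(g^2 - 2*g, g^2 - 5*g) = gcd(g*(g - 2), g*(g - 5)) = g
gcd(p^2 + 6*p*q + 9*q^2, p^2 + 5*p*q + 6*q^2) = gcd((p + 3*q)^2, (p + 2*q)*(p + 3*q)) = p + 3*q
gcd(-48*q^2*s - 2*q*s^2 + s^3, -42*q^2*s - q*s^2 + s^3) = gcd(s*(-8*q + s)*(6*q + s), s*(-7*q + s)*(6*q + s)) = 6*q*s + s^2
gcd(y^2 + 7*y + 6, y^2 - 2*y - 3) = y + 1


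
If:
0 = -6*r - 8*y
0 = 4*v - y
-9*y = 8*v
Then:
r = 0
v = 0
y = 0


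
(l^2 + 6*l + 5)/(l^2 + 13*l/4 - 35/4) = 4*(l + 1)/(4*l - 7)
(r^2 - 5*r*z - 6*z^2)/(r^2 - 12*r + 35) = (r^2 - 5*r*z - 6*z^2)/(r^2 - 12*r + 35)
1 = 1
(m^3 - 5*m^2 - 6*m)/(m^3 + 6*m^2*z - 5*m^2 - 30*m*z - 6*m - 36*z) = m/(m + 6*z)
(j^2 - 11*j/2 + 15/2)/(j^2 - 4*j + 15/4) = 2*(j - 3)/(2*j - 3)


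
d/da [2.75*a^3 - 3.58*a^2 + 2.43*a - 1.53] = 8.25*a^2 - 7.16*a + 2.43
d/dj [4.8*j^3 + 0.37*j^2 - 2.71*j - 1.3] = 14.4*j^2 + 0.74*j - 2.71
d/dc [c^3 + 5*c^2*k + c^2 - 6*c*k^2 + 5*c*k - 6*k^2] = 3*c^2 + 10*c*k + 2*c - 6*k^2 + 5*k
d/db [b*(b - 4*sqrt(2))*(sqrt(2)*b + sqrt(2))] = 3*sqrt(2)*b^2 - 16*b + 2*sqrt(2)*b - 8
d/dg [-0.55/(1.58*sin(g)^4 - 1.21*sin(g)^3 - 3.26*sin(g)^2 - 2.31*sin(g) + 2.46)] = (3.476*sin(g)^3 - 1.9965*sin(g)^2 - 3.586*sin(g) - 1.2705)*cos(g)/(-1.58*sin(g)^4 + 1.21*sin(g)^3 + 3.26*sin(g)^2 + 2.31*sin(g) - 2.46)^2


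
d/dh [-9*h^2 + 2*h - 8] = 2 - 18*h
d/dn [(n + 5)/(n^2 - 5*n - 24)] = (n^2 - 5*n - (n + 5)*(2*n - 5) - 24)/(-n^2 + 5*n + 24)^2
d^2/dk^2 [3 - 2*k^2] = -4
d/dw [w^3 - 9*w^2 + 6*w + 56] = 3*w^2 - 18*w + 6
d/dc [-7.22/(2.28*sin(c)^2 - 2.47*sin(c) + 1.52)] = (32.9232*sin(c) - 17.8334)*cos(c)/(2.28*sin(c)^2 - 2.47*sin(c) + 1.52)^2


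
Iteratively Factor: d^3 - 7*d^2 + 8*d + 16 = (d - 4)*(d^2 - 3*d - 4) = (d - 4)*(d + 1)*(d - 4)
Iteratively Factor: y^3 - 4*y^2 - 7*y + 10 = (y - 1)*(y^2 - 3*y - 10) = (y - 5)*(y - 1)*(y + 2)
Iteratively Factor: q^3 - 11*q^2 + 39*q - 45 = (q - 5)*(q^2 - 6*q + 9) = (q - 5)*(q - 3)*(q - 3)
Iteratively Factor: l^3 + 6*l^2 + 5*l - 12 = (l - 1)*(l^2 + 7*l + 12) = (l - 1)*(l + 3)*(l + 4)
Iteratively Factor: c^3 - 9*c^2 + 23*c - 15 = (c - 1)*(c^2 - 8*c + 15) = (c - 5)*(c - 1)*(c - 3)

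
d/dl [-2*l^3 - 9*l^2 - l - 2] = -6*l^2 - 18*l - 1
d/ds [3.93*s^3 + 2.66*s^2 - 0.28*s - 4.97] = 11.79*s^2 + 5.32*s - 0.28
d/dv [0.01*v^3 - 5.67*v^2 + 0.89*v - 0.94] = 0.03*v^2 - 11.34*v + 0.89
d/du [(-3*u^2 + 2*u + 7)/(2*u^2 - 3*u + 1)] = (5*u^2 - 34*u + 23)/(4*u^4 - 12*u^3 + 13*u^2 - 6*u + 1)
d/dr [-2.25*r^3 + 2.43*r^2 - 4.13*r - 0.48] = -6.75*r^2 + 4.86*r - 4.13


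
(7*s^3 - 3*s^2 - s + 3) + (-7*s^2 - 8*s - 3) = 7*s^3 - 10*s^2 - 9*s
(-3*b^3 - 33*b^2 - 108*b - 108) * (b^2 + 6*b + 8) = -3*b^5 - 51*b^4 - 330*b^3 - 1020*b^2 - 1512*b - 864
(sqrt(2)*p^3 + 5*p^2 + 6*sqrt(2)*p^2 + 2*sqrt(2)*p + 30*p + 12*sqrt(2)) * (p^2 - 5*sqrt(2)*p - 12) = sqrt(2)*p^5 - 5*p^4 + 6*sqrt(2)*p^4 - 35*sqrt(2)*p^3 - 30*p^3 - 210*sqrt(2)*p^2 - 80*p^2 - 480*p - 24*sqrt(2)*p - 144*sqrt(2)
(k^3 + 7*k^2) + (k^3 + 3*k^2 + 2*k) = 2*k^3 + 10*k^2 + 2*k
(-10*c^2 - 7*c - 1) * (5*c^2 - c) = -50*c^4 - 25*c^3 + 2*c^2 + c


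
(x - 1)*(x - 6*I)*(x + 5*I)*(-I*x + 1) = -I*x^4 + I*x^3 - 31*I*x^2 + 30*x + 31*I*x - 30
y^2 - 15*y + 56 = (y - 8)*(y - 7)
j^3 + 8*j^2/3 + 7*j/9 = j*(j + 1/3)*(j + 7/3)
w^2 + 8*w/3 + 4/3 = (w + 2/3)*(w + 2)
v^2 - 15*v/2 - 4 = (v - 8)*(v + 1/2)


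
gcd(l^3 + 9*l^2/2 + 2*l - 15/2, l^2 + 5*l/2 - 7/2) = l - 1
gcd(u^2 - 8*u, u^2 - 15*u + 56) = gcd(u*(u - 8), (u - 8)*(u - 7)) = u - 8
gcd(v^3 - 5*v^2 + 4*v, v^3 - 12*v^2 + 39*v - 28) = v^2 - 5*v + 4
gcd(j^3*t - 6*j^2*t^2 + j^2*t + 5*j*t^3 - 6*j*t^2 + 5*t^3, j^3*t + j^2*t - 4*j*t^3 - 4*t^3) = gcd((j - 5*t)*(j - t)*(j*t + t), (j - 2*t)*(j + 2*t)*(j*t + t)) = j*t + t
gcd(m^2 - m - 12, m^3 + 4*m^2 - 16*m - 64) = m - 4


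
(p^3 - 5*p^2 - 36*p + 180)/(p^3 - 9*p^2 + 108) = (p^2 + p - 30)/(p^2 - 3*p - 18)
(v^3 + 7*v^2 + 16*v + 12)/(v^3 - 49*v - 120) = (v^2 + 4*v + 4)/(v^2 - 3*v - 40)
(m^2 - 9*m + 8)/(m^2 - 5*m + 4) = (m - 8)/(m - 4)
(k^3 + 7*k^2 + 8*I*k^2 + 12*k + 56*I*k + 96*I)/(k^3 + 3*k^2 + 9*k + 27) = (k^2 + k*(4 + 8*I) + 32*I)/(k^2 + 9)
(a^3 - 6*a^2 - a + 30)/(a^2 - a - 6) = a - 5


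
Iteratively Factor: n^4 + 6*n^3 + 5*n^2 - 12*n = (n + 3)*(n^3 + 3*n^2 - 4*n) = n*(n + 3)*(n^2 + 3*n - 4) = n*(n - 1)*(n + 3)*(n + 4)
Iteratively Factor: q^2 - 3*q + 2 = (q - 1)*(q - 2)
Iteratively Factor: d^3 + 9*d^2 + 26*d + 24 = (d + 2)*(d^2 + 7*d + 12) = (d + 2)*(d + 4)*(d + 3)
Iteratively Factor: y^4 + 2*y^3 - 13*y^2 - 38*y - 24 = (y + 3)*(y^3 - y^2 - 10*y - 8) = (y - 4)*(y + 3)*(y^2 + 3*y + 2) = (y - 4)*(y + 1)*(y + 3)*(y + 2)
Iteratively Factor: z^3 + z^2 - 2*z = (z)*(z^2 + z - 2) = z*(z + 2)*(z - 1)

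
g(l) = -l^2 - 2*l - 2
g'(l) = -2*l - 2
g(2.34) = -12.16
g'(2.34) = -6.68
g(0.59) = -3.53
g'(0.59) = -3.18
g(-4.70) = -14.69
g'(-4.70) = 7.40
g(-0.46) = -1.29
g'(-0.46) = -1.08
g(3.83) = -24.33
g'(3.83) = -9.66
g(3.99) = -25.90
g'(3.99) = -9.98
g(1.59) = -7.71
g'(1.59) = -5.18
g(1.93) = -9.58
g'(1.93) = -5.86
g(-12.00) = -122.00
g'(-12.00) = 22.00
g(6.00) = -50.00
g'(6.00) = -14.00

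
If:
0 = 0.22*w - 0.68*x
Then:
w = 3.09090909090909*x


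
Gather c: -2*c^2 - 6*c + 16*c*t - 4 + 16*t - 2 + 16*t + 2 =-2*c^2 + c*(16*t - 6) + 32*t - 4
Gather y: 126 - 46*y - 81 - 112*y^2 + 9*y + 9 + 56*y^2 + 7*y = -56*y^2 - 30*y + 54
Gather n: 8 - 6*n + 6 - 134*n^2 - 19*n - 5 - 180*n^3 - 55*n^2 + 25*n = -180*n^3 - 189*n^2 + 9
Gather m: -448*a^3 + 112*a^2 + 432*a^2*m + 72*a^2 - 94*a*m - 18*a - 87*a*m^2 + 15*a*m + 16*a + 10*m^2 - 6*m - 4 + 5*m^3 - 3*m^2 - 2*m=-448*a^3 + 184*a^2 - 2*a + 5*m^3 + m^2*(7 - 87*a) + m*(432*a^2 - 79*a - 8) - 4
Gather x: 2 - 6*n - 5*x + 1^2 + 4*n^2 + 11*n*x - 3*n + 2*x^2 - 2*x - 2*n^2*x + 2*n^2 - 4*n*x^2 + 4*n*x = 6*n^2 - 9*n + x^2*(2 - 4*n) + x*(-2*n^2 + 15*n - 7) + 3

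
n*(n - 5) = n^2 - 5*n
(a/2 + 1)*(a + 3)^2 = a^3/2 + 4*a^2 + 21*a/2 + 9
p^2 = p^2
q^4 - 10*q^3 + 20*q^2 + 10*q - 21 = (q - 7)*(q - 3)*(q - 1)*(q + 1)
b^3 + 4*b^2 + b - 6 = (b - 1)*(b + 2)*(b + 3)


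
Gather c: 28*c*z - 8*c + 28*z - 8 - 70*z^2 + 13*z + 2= c*(28*z - 8) - 70*z^2 + 41*z - 6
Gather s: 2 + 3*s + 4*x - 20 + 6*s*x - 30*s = s*(6*x - 27) + 4*x - 18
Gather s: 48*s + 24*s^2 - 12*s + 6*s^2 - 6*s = 30*s^2 + 30*s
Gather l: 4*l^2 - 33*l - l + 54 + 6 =4*l^2 - 34*l + 60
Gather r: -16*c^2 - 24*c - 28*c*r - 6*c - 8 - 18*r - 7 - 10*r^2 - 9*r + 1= -16*c^2 - 30*c - 10*r^2 + r*(-28*c - 27) - 14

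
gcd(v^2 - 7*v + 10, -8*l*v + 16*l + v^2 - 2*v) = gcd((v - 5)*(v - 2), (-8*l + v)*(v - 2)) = v - 2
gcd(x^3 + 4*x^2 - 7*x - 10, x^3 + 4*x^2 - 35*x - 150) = x + 5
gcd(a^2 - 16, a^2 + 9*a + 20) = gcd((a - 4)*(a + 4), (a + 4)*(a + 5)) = a + 4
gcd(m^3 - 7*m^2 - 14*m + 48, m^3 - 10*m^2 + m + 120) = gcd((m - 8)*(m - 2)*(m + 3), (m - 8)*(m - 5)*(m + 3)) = m^2 - 5*m - 24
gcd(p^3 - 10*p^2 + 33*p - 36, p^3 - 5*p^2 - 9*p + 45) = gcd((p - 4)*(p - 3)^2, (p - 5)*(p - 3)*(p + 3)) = p - 3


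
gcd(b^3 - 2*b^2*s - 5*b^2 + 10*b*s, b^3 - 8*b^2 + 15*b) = b^2 - 5*b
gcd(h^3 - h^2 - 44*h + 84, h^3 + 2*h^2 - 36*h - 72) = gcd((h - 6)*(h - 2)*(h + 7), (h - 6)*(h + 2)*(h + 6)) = h - 6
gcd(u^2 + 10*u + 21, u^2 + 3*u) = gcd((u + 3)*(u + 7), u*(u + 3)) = u + 3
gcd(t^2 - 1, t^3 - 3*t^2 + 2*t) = t - 1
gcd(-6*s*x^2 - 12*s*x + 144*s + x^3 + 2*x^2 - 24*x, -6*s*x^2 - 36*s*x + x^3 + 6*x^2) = -6*s*x - 36*s + x^2 + 6*x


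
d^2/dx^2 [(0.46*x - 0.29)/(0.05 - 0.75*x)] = 0.29175/(0.75*x - 0.05)^3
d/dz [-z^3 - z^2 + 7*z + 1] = -3*z^2 - 2*z + 7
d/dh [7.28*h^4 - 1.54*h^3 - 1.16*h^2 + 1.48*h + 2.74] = 29.12*h^3 - 4.62*h^2 - 2.32*h + 1.48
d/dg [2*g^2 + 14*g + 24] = 4*g + 14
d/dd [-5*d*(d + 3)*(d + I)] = -15*d^2 - 10*d*(3 + I) - 15*I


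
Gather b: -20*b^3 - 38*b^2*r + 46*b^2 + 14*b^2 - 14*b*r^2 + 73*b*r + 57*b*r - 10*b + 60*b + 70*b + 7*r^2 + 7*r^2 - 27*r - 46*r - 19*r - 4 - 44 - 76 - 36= -20*b^3 + b^2*(60 - 38*r) + b*(-14*r^2 + 130*r + 120) + 14*r^2 - 92*r - 160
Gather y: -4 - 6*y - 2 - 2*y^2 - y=-2*y^2 - 7*y - 6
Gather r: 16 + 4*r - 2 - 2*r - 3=2*r + 11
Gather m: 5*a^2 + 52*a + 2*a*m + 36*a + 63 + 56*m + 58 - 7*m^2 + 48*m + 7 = 5*a^2 + 88*a - 7*m^2 + m*(2*a + 104) + 128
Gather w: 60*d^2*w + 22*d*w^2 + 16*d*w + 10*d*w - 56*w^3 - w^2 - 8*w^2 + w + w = -56*w^3 + w^2*(22*d - 9) + w*(60*d^2 + 26*d + 2)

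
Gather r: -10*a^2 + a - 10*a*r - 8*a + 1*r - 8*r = -10*a^2 - 7*a + r*(-10*a - 7)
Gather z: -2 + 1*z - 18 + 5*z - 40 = 6*z - 60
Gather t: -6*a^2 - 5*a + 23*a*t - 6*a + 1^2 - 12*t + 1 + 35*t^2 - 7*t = -6*a^2 - 11*a + 35*t^2 + t*(23*a - 19) + 2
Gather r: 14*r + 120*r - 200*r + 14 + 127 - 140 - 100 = -66*r - 99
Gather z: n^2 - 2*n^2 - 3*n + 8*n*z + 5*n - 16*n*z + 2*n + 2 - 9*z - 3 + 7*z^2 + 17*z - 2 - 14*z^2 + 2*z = -n^2 + 4*n - 7*z^2 + z*(10 - 8*n) - 3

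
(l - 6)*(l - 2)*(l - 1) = l^3 - 9*l^2 + 20*l - 12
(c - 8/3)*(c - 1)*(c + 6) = c^3 + 7*c^2/3 - 58*c/3 + 16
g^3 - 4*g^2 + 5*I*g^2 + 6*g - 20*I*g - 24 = (g - 4)*(g - I)*(g + 6*I)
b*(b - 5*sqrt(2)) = b^2 - 5*sqrt(2)*b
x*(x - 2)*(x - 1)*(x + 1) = x^4 - 2*x^3 - x^2 + 2*x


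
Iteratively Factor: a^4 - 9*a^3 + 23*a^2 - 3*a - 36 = (a - 3)*(a^3 - 6*a^2 + 5*a + 12) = (a - 3)^2*(a^2 - 3*a - 4) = (a - 4)*(a - 3)^2*(a + 1)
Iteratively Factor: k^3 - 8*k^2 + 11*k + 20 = (k - 5)*(k^2 - 3*k - 4) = (k - 5)*(k - 4)*(k + 1)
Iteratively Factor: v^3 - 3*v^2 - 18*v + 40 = (v - 5)*(v^2 + 2*v - 8) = (v - 5)*(v + 4)*(v - 2)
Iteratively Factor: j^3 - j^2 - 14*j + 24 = (j - 3)*(j^2 + 2*j - 8) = (j - 3)*(j - 2)*(j + 4)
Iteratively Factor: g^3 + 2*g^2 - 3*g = (g + 3)*(g^2 - g) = g*(g + 3)*(g - 1)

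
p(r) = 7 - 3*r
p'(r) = -3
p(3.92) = -4.76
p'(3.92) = -3.00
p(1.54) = 2.38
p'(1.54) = -3.00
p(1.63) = 2.11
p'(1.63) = -3.00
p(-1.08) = 10.24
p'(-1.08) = -3.00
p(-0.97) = 9.91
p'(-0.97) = -3.00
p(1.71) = 1.87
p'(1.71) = -3.00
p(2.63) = -0.89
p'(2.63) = -3.00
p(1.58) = 2.26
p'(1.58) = -3.00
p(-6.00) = 25.00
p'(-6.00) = -3.00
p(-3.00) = 16.00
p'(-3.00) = -3.00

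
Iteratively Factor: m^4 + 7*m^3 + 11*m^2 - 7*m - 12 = (m + 1)*(m^3 + 6*m^2 + 5*m - 12) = (m + 1)*(m + 4)*(m^2 + 2*m - 3) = (m - 1)*(m + 1)*(m + 4)*(m + 3)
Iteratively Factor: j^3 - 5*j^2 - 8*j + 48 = (j - 4)*(j^2 - j - 12) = (j - 4)*(j + 3)*(j - 4)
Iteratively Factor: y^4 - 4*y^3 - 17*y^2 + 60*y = (y - 3)*(y^3 - y^2 - 20*y) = y*(y - 3)*(y^2 - y - 20) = y*(y - 5)*(y - 3)*(y + 4)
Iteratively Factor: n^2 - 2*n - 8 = (n - 4)*(n + 2)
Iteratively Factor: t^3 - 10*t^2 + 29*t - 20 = (t - 1)*(t^2 - 9*t + 20) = (t - 4)*(t - 1)*(t - 5)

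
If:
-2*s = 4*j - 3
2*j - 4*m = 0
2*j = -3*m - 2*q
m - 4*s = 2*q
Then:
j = 1/2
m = 1/4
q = -7/8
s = 1/2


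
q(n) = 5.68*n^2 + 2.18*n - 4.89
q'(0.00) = 2.18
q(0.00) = -4.89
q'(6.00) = 70.34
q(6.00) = 212.67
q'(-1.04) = -9.63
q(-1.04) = -1.01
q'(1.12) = 14.90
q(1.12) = 4.68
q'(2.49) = 30.47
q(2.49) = 35.75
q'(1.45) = 18.65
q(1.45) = 10.21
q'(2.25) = 27.74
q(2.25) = 28.77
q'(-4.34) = -47.12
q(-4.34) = 92.64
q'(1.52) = 19.45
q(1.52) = 11.55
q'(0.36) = 6.27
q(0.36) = -3.37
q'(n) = 11.36*n + 2.18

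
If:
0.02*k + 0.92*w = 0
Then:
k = -46.0*w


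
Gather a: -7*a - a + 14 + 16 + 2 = 32 - 8*a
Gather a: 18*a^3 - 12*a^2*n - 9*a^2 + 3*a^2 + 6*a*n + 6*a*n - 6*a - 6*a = 18*a^3 + a^2*(-12*n - 6) + a*(12*n - 12)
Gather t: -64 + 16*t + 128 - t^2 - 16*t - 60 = 4 - t^2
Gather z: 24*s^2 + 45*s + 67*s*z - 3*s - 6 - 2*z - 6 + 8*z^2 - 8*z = 24*s^2 + 42*s + 8*z^2 + z*(67*s - 10) - 12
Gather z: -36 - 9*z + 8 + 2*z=-7*z - 28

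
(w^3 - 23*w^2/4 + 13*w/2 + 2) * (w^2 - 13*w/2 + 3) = w^5 - 49*w^4/4 + 375*w^3/8 - 115*w^2/2 + 13*w/2 + 6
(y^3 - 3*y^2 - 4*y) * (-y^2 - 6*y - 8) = -y^5 - 3*y^4 + 14*y^3 + 48*y^2 + 32*y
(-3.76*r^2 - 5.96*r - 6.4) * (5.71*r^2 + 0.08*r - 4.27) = -21.4696*r^4 - 34.3324*r^3 - 20.9656*r^2 + 24.9372*r + 27.328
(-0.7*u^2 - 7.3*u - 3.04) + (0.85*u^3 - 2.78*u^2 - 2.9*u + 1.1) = 0.85*u^3 - 3.48*u^2 - 10.2*u - 1.94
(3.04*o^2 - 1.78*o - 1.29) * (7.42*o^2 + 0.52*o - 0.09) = 22.5568*o^4 - 11.6268*o^3 - 10.771*o^2 - 0.5106*o + 0.1161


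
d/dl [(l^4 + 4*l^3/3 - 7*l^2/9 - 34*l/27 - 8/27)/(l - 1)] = 3*l^2 + 14*l/3 + 14/9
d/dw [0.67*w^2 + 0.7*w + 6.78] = 1.34*w + 0.7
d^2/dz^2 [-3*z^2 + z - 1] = -6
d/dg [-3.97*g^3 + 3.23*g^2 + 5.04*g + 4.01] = -11.91*g^2 + 6.46*g + 5.04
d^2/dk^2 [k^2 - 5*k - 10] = 2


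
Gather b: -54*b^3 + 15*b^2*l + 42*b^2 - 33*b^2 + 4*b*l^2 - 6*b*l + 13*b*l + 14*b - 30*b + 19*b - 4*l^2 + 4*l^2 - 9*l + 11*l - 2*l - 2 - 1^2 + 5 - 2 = -54*b^3 + b^2*(15*l + 9) + b*(4*l^2 + 7*l + 3)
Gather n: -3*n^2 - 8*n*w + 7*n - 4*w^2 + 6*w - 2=-3*n^2 + n*(7 - 8*w) - 4*w^2 + 6*w - 2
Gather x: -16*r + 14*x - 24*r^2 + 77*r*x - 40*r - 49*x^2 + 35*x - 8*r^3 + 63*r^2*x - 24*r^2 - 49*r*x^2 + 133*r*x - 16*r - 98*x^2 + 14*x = -8*r^3 - 48*r^2 - 72*r + x^2*(-49*r - 147) + x*(63*r^2 + 210*r + 63)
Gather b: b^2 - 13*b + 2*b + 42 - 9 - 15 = b^2 - 11*b + 18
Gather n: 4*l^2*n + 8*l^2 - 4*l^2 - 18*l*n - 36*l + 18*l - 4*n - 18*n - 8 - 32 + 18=4*l^2 - 18*l + n*(4*l^2 - 18*l - 22) - 22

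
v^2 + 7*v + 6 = (v + 1)*(v + 6)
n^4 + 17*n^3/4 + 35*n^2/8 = n^2*(n + 7/4)*(n + 5/2)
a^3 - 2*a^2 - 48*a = a*(a - 8)*(a + 6)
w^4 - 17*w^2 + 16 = (w - 4)*(w - 1)*(w + 1)*(w + 4)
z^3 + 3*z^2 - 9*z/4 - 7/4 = (z - 1)*(z + 1/2)*(z + 7/2)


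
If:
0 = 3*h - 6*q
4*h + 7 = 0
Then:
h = -7/4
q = -7/8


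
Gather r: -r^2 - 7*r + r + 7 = -r^2 - 6*r + 7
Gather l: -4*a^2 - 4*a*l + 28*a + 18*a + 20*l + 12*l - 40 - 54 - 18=-4*a^2 + 46*a + l*(32 - 4*a) - 112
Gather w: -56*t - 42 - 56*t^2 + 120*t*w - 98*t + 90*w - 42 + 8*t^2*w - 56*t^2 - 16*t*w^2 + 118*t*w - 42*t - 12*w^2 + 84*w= -112*t^2 - 196*t + w^2*(-16*t - 12) + w*(8*t^2 + 238*t + 174) - 84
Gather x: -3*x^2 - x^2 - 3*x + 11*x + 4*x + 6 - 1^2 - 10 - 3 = -4*x^2 + 12*x - 8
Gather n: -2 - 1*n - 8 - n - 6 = -2*n - 16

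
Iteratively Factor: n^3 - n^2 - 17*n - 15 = (n - 5)*(n^2 + 4*n + 3) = (n - 5)*(n + 3)*(n + 1)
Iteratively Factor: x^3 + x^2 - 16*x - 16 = (x + 4)*(x^2 - 3*x - 4) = (x - 4)*(x + 4)*(x + 1)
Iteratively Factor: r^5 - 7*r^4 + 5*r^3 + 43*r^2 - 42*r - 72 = (r - 4)*(r^4 - 3*r^3 - 7*r^2 + 15*r + 18) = (r - 4)*(r + 1)*(r^3 - 4*r^2 - 3*r + 18) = (r - 4)*(r + 1)*(r + 2)*(r^2 - 6*r + 9) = (r - 4)*(r - 3)*(r + 1)*(r + 2)*(r - 3)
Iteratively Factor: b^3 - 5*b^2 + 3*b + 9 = (b - 3)*(b^2 - 2*b - 3) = (b - 3)*(b + 1)*(b - 3)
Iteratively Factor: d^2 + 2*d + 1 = (d + 1)*(d + 1)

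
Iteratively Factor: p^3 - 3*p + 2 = (p - 1)*(p^2 + p - 2) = (p - 1)^2*(p + 2)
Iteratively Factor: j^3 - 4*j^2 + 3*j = (j)*(j^2 - 4*j + 3) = j*(j - 3)*(j - 1)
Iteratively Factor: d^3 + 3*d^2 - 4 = (d + 2)*(d^2 + d - 2) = (d + 2)^2*(d - 1)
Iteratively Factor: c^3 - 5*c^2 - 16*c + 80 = (c + 4)*(c^2 - 9*c + 20) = (c - 4)*(c + 4)*(c - 5)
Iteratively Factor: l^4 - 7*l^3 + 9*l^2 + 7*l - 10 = (l + 1)*(l^3 - 8*l^2 + 17*l - 10) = (l - 5)*(l + 1)*(l^2 - 3*l + 2) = (l - 5)*(l - 1)*(l + 1)*(l - 2)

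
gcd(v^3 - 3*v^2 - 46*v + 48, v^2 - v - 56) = v - 8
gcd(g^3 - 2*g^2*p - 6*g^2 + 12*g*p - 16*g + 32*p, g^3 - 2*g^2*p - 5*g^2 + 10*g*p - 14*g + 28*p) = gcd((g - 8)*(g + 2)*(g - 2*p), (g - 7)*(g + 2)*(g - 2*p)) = -g^2 + 2*g*p - 2*g + 4*p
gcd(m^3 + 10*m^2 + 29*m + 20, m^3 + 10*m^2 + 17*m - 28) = m + 4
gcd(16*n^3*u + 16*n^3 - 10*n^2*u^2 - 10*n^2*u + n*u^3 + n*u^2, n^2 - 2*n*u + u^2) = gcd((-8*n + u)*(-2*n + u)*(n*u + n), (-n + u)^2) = 1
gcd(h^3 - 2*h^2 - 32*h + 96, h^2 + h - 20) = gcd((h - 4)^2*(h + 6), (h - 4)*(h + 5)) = h - 4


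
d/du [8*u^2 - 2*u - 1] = 16*u - 2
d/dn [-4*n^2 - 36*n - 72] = -8*n - 36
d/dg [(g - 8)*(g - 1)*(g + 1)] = 3*g^2 - 16*g - 1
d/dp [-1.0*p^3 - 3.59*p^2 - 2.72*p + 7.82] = -3.0*p^2 - 7.18*p - 2.72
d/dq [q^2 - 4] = 2*q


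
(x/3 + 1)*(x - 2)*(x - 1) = x^3/3 - 7*x/3 + 2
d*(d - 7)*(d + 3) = d^3 - 4*d^2 - 21*d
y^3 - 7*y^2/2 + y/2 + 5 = (y - 5/2)*(y - 2)*(y + 1)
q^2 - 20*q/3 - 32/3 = (q - 8)*(q + 4/3)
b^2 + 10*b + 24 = (b + 4)*(b + 6)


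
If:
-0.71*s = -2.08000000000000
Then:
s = 2.93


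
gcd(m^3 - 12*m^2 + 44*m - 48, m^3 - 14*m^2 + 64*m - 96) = m^2 - 10*m + 24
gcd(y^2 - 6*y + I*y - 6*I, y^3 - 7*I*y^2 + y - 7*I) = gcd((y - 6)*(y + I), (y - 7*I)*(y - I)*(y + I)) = y + I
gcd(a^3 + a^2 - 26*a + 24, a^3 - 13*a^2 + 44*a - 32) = a^2 - 5*a + 4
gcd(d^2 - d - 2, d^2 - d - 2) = d^2 - d - 2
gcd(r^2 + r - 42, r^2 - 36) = r - 6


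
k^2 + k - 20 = (k - 4)*(k + 5)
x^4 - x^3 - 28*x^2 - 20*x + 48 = (x - 6)*(x - 1)*(x + 2)*(x + 4)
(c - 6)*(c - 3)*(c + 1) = c^3 - 8*c^2 + 9*c + 18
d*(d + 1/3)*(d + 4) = d^3 + 13*d^2/3 + 4*d/3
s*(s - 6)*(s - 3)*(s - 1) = s^4 - 10*s^3 + 27*s^2 - 18*s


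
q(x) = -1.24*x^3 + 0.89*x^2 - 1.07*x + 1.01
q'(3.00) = -29.21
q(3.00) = -27.67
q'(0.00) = -1.07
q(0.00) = 1.01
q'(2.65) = -22.48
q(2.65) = -18.65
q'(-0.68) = -4.00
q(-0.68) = 2.54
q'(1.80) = -9.92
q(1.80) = -5.26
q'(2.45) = -19.04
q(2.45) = -14.50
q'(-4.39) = -80.58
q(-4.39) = 127.77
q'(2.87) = -26.60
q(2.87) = -24.04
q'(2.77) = -24.68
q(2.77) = -21.48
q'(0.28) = -0.86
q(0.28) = 0.75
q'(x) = -3.72*x^2 + 1.78*x - 1.07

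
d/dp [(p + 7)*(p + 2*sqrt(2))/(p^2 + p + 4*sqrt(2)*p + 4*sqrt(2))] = (-(p + 7)*(p + 2*sqrt(2))*(2*p + 1 + 4*sqrt(2)) + (2*p + 2*sqrt(2) + 7)*(p^2 + p + 4*sqrt(2)*p + 4*sqrt(2)))/(p^2 + p + 4*sqrt(2)*p + 4*sqrt(2))^2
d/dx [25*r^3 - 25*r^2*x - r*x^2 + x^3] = -25*r^2 - 2*r*x + 3*x^2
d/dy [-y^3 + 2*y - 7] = 2 - 3*y^2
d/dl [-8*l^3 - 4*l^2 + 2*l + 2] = -24*l^2 - 8*l + 2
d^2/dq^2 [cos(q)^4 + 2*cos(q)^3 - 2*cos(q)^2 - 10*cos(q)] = -16*sin(q)^4 + 12*sin(q)^2 + 17*cos(q)/2 - 9*cos(3*q)/2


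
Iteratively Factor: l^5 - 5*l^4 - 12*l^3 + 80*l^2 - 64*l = (l)*(l^4 - 5*l^3 - 12*l^2 + 80*l - 64) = l*(l - 1)*(l^3 - 4*l^2 - 16*l + 64) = l*(l - 1)*(l + 4)*(l^2 - 8*l + 16) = l*(l - 4)*(l - 1)*(l + 4)*(l - 4)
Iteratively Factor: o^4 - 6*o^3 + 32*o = (o - 4)*(o^3 - 2*o^2 - 8*o) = (o - 4)*(o + 2)*(o^2 - 4*o) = (o - 4)^2*(o + 2)*(o)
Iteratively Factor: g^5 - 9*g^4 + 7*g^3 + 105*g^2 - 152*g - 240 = (g - 4)*(g^4 - 5*g^3 - 13*g^2 + 53*g + 60) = (g - 4)*(g + 3)*(g^3 - 8*g^2 + 11*g + 20) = (g - 5)*(g - 4)*(g + 3)*(g^2 - 3*g - 4) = (g - 5)*(g - 4)*(g + 1)*(g + 3)*(g - 4)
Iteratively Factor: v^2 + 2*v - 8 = (v + 4)*(v - 2)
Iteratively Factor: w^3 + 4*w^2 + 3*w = (w + 3)*(w^2 + w) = w*(w + 3)*(w + 1)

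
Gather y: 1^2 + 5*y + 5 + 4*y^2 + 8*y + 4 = 4*y^2 + 13*y + 10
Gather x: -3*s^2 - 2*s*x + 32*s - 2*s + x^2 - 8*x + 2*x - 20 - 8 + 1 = -3*s^2 + 30*s + x^2 + x*(-2*s - 6) - 27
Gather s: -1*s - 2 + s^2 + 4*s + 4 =s^2 + 3*s + 2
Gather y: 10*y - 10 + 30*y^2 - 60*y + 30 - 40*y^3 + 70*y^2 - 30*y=-40*y^3 + 100*y^2 - 80*y + 20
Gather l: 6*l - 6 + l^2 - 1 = l^2 + 6*l - 7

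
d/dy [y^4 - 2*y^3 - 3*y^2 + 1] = 2*y*(2*y^2 - 3*y - 3)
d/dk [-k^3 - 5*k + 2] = -3*k^2 - 5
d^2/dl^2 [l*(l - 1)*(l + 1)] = 6*l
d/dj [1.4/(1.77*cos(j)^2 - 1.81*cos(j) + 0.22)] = (4.956*cos(j) - 2.534)*sin(j)/(1.77*cos(j)^2 - 1.81*cos(j) + 0.22)^2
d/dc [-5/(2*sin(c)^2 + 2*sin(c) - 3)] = 10*(sin(2*c) + cos(c))/(2*sin(c) - cos(2*c) - 2)^2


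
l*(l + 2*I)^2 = l^3 + 4*I*l^2 - 4*l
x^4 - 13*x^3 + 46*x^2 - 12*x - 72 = (x - 6)^2*(x - 2)*(x + 1)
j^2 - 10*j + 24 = (j - 6)*(j - 4)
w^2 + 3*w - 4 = (w - 1)*(w + 4)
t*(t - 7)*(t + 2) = t^3 - 5*t^2 - 14*t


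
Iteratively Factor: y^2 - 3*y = (y)*(y - 3)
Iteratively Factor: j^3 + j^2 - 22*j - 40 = (j + 4)*(j^2 - 3*j - 10) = (j + 2)*(j + 4)*(j - 5)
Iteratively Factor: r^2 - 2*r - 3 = (r + 1)*(r - 3)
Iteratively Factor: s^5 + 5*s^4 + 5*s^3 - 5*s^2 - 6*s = (s + 2)*(s^4 + 3*s^3 - s^2 - 3*s) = (s - 1)*(s + 2)*(s^3 + 4*s^2 + 3*s) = (s - 1)*(s + 1)*(s + 2)*(s^2 + 3*s) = s*(s - 1)*(s + 1)*(s + 2)*(s + 3)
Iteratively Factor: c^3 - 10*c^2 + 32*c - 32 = (c - 4)*(c^2 - 6*c + 8) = (c - 4)*(c - 2)*(c - 4)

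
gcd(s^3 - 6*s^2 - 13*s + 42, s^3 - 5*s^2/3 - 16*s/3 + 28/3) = s - 2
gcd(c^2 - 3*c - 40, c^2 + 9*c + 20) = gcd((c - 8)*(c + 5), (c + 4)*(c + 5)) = c + 5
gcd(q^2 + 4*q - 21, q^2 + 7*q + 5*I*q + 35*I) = q + 7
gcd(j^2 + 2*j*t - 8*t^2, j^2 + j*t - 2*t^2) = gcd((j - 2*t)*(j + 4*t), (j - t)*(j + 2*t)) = 1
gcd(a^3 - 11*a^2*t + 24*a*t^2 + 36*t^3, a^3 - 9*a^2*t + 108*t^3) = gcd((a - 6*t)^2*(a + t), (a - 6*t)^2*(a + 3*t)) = a^2 - 12*a*t + 36*t^2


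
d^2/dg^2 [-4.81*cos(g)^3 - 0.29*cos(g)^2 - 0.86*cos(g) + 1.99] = 4.4675*cos(g) + 0.58*cos(2*g) + 10.8225*cos(3*g)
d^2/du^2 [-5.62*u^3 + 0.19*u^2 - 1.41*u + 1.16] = 0.38 - 33.72*u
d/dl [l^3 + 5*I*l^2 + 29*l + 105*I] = 3*l^2 + 10*I*l + 29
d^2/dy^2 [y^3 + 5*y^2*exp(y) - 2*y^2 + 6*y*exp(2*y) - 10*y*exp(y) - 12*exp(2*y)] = 5*y^2*exp(y) + 24*y*exp(2*y) + 10*y*exp(y) + 6*y - 24*exp(2*y) - 10*exp(y) - 4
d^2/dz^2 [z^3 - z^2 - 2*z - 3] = 6*z - 2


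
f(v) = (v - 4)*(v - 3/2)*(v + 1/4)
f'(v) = (v - 4)*(v - 3/2) + (v - 4)*(v + 1/4) + (v - 3/2)*(v + 1/4)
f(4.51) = 7.31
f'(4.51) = 18.29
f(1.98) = -2.16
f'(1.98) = -4.40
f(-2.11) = -41.03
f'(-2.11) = 40.14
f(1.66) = -0.72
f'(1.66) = -4.54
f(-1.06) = -10.49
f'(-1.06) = 19.13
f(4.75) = 12.19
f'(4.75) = 22.44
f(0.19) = 2.20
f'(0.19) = 2.74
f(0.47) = 2.62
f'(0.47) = 0.35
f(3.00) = -4.88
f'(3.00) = 0.12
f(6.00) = 56.25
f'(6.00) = 49.62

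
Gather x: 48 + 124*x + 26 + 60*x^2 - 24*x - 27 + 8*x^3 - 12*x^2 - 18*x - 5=8*x^3 + 48*x^2 + 82*x + 42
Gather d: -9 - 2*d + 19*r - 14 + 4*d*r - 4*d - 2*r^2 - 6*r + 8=d*(4*r - 6) - 2*r^2 + 13*r - 15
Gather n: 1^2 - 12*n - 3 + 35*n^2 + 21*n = 35*n^2 + 9*n - 2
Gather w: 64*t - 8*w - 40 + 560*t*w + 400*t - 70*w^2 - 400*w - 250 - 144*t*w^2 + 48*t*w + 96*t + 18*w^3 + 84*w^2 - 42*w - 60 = 560*t + 18*w^3 + w^2*(14 - 144*t) + w*(608*t - 450) - 350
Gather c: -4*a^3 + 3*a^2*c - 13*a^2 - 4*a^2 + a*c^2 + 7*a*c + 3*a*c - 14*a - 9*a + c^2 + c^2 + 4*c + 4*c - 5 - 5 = -4*a^3 - 17*a^2 - 23*a + c^2*(a + 2) + c*(3*a^2 + 10*a + 8) - 10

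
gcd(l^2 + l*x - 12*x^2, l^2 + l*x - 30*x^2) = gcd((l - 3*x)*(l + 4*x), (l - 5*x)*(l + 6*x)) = 1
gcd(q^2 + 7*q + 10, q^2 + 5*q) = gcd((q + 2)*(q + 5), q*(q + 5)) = q + 5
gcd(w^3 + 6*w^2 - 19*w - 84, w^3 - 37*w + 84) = w^2 + 3*w - 28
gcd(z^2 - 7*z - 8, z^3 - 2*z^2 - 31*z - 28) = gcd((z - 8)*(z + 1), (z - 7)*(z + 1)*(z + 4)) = z + 1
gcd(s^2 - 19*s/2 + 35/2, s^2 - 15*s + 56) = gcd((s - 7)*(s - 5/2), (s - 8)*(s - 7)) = s - 7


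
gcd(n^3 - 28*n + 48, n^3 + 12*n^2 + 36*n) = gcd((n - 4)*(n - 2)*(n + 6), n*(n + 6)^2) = n + 6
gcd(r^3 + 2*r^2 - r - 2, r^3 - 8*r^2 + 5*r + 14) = r + 1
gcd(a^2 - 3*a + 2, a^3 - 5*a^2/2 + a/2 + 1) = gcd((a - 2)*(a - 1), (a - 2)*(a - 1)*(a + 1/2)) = a^2 - 3*a + 2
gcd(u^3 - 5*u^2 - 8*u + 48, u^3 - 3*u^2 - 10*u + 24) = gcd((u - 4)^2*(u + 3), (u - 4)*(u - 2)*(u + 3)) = u^2 - u - 12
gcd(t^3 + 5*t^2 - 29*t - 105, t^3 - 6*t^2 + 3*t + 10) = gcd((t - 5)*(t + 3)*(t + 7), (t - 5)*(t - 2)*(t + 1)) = t - 5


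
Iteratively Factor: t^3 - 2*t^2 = (t)*(t^2 - 2*t) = t^2*(t - 2)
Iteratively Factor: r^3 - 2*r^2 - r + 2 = (r - 2)*(r^2 - 1) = (r - 2)*(r + 1)*(r - 1)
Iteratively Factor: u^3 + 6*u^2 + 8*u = (u + 4)*(u^2 + 2*u) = u*(u + 4)*(u + 2)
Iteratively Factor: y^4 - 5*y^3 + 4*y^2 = (y - 1)*(y^3 - 4*y^2) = (y - 4)*(y - 1)*(y^2) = y*(y - 4)*(y - 1)*(y)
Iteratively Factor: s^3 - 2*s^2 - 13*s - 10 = (s - 5)*(s^2 + 3*s + 2) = (s - 5)*(s + 1)*(s + 2)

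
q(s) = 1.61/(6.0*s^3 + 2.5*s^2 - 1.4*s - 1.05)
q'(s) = 1.61*(-18.0*s^2 - 5.0*s + 1.4)/(6.0*s^3 + 2.5*s^2 - 1.4*s - 1.05)^2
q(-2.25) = -0.03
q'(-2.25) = -0.04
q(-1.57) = -0.10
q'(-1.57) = -0.22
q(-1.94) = -0.05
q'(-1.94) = -0.09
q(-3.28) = -0.01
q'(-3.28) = -0.01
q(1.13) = 0.17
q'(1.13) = -0.52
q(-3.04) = -0.01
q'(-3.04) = -0.01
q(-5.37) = -0.00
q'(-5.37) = -0.00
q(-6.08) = -0.00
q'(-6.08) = -0.00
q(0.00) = -1.53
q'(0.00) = 2.04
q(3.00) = 0.01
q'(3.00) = -0.01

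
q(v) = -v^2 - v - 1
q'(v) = -2*v - 1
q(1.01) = -3.03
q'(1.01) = -3.02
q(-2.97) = -6.85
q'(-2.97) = 4.94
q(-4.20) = -14.44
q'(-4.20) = 7.40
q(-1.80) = -2.44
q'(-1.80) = 2.60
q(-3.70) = -10.99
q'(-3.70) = 6.40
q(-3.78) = -11.51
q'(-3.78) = 6.56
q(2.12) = -7.61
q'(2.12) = -5.24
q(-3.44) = -9.39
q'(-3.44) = 5.88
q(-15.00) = -211.00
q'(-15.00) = 29.00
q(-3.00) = -7.00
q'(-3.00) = 5.00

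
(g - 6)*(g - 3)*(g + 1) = g^3 - 8*g^2 + 9*g + 18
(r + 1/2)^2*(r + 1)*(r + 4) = r^4 + 6*r^3 + 37*r^2/4 + 21*r/4 + 1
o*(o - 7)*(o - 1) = o^3 - 8*o^2 + 7*o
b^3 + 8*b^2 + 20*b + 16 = (b + 2)^2*(b + 4)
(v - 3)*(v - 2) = v^2 - 5*v + 6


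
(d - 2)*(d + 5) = d^2 + 3*d - 10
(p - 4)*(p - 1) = p^2 - 5*p + 4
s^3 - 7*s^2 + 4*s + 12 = (s - 6)*(s - 2)*(s + 1)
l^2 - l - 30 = (l - 6)*(l + 5)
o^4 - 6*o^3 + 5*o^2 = o^2*(o - 5)*(o - 1)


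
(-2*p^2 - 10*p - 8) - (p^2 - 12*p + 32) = -3*p^2 + 2*p - 40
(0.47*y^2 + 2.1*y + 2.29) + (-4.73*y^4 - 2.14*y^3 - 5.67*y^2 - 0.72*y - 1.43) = -4.73*y^4 - 2.14*y^3 - 5.2*y^2 + 1.38*y + 0.86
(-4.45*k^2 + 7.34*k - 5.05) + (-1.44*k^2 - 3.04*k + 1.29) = -5.89*k^2 + 4.3*k - 3.76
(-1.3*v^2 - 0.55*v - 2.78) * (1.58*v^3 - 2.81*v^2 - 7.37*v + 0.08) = -2.054*v^5 + 2.784*v^4 + 6.7341*v^3 + 11.7613*v^2 + 20.4446*v - 0.2224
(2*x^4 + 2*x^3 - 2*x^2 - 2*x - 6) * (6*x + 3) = 12*x^5 + 18*x^4 - 6*x^3 - 18*x^2 - 42*x - 18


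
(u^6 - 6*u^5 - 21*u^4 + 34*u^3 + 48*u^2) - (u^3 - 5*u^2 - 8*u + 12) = u^6 - 6*u^5 - 21*u^4 + 33*u^3 + 53*u^2 + 8*u - 12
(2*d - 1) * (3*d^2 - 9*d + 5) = 6*d^3 - 21*d^2 + 19*d - 5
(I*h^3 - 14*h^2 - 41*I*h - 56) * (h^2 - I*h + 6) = I*h^5 - 13*h^4 - 21*I*h^3 - 181*h^2 - 190*I*h - 336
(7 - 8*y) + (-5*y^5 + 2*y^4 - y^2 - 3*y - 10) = -5*y^5 + 2*y^4 - y^2 - 11*y - 3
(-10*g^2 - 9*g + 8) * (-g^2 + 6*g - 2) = 10*g^4 - 51*g^3 - 42*g^2 + 66*g - 16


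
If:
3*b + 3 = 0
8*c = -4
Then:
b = -1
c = -1/2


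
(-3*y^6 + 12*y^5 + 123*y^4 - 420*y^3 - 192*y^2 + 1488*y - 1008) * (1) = -3*y^6 + 12*y^5 + 123*y^4 - 420*y^3 - 192*y^2 + 1488*y - 1008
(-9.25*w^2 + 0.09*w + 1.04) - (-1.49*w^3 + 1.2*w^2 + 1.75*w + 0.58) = 1.49*w^3 - 10.45*w^2 - 1.66*w + 0.46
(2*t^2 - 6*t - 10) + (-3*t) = 2*t^2 - 9*t - 10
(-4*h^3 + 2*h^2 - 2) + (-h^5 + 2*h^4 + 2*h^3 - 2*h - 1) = -h^5 + 2*h^4 - 2*h^3 + 2*h^2 - 2*h - 3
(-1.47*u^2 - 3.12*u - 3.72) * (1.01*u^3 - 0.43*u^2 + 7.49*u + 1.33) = -1.4847*u^5 - 2.5191*u^4 - 13.4259*u^3 - 23.7243*u^2 - 32.0124*u - 4.9476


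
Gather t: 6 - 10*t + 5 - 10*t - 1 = 10 - 20*t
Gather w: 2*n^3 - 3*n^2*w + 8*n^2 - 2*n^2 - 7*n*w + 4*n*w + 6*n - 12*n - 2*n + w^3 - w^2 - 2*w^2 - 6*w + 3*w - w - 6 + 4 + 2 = 2*n^3 + 6*n^2 - 8*n + w^3 - 3*w^2 + w*(-3*n^2 - 3*n - 4)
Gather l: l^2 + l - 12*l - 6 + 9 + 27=l^2 - 11*l + 30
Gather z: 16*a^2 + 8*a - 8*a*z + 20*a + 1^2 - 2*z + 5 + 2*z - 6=16*a^2 - 8*a*z + 28*a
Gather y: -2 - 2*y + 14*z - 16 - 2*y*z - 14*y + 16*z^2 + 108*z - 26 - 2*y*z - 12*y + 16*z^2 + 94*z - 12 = y*(-4*z - 28) + 32*z^2 + 216*z - 56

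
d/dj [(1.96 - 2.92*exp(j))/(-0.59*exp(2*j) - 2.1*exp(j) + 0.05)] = (-1.7228*exp(2*j) + 2.3128*exp(j) + 3.97)*exp(j)/(0.3481*exp(4*j) + 2.478*exp(3*j) + 4.351*exp(2*j) - 0.21*exp(j) + 0.0025)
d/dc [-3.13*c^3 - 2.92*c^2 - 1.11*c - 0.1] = -9.39*c^2 - 5.84*c - 1.11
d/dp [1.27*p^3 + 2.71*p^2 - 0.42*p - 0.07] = 3.81*p^2 + 5.42*p - 0.42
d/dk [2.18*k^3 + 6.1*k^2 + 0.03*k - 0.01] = 6.54*k^2 + 12.2*k + 0.03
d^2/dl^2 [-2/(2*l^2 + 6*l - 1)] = 8*(2*l^2 + 6*l - 2*(2*l + 3)^2 - 1)/(2*l^2 + 6*l - 1)^3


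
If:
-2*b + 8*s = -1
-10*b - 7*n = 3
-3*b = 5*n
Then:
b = -15/29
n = 9/29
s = -59/232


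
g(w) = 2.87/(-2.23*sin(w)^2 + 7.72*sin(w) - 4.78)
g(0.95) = 119.09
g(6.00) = -0.40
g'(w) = 2.87*(4.46*sin(w)*cos(w) - 7.72*cos(w))/(-2.23*sin(w)^2 + 7.72*sin(w) - 4.78)^2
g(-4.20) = 11.27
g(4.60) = -0.20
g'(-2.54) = 0.25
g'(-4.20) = 83.22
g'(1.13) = -31.59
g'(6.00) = -0.49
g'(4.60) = 0.02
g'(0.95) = -11762.34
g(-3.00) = -0.49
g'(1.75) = 3.95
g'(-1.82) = 0.04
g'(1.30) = -7.59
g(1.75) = 4.37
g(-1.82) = -0.20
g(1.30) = 4.88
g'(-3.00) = 0.68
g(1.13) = 7.59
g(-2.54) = -0.29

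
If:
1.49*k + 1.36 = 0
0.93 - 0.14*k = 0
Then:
No Solution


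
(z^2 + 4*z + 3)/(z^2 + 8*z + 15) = (z + 1)/(z + 5)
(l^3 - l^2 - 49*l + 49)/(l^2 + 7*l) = l - 8 + 7/l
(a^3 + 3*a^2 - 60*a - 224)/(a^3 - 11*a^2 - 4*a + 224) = (a + 7)/(a - 7)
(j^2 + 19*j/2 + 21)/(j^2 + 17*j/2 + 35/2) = (j + 6)/(j + 5)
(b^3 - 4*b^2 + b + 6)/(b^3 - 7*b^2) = (b^3 - 4*b^2 + b + 6)/(b^2*(b - 7))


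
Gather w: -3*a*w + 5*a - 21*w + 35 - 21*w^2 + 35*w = 5*a - 21*w^2 + w*(14 - 3*a) + 35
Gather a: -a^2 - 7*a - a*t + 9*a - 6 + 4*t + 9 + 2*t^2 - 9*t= -a^2 + a*(2 - t) + 2*t^2 - 5*t + 3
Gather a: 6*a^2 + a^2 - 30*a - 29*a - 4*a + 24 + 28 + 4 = 7*a^2 - 63*a + 56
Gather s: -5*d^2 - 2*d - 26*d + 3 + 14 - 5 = -5*d^2 - 28*d + 12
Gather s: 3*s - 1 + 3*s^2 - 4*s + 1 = 3*s^2 - s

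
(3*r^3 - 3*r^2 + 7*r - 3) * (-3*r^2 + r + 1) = -9*r^5 + 12*r^4 - 21*r^3 + 13*r^2 + 4*r - 3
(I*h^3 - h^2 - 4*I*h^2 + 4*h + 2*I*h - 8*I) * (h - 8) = I*h^4 - h^3 - 12*I*h^3 + 12*h^2 + 34*I*h^2 - 32*h - 24*I*h + 64*I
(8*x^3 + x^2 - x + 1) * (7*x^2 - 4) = 56*x^5 + 7*x^4 - 39*x^3 + 3*x^2 + 4*x - 4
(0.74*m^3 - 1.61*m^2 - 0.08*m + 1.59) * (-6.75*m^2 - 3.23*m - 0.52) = -4.995*m^5 + 8.4773*m^4 + 5.3555*m^3 - 9.6369*m^2 - 5.0941*m - 0.8268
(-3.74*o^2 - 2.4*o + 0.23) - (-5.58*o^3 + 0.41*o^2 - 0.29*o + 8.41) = 5.58*o^3 - 4.15*o^2 - 2.11*o - 8.18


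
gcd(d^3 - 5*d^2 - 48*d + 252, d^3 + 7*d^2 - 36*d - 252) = d^2 + d - 42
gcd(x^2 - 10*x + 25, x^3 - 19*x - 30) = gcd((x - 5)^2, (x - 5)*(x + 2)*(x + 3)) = x - 5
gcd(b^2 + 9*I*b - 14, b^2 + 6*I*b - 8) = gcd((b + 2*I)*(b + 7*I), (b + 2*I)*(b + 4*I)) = b + 2*I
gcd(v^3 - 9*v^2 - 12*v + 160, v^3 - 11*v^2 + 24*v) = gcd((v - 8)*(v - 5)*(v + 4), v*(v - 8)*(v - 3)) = v - 8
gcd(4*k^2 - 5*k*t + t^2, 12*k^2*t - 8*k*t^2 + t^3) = 1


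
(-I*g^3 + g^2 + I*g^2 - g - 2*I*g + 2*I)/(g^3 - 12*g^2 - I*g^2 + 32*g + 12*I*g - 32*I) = (-I*g^2 + g*(2 + I) - 2)/(g^2 - 12*g + 32)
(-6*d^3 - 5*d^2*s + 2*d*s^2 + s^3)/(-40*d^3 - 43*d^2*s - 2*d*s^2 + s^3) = (-6*d^2 + d*s + s^2)/(-40*d^2 - 3*d*s + s^2)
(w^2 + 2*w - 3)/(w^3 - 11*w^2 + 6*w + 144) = (w - 1)/(w^2 - 14*w + 48)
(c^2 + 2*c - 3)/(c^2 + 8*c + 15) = (c - 1)/(c + 5)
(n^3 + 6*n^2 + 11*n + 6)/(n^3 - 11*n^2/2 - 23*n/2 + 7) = 2*(n^2 + 4*n + 3)/(2*n^2 - 15*n + 7)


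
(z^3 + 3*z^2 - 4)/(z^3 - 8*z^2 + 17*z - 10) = (z^2 + 4*z + 4)/(z^2 - 7*z + 10)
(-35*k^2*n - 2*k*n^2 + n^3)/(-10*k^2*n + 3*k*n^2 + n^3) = (7*k - n)/(2*k - n)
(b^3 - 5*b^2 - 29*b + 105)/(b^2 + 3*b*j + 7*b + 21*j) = (b^3 - 5*b^2 - 29*b + 105)/(b^2 + 3*b*j + 7*b + 21*j)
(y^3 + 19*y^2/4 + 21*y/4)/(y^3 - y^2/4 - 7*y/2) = (y + 3)/(y - 2)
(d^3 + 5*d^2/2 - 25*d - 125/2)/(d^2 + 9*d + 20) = (2*d^2 - 5*d - 25)/(2*(d + 4))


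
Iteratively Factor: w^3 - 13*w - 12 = (w + 3)*(w^2 - 3*w - 4) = (w - 4)*(w + 3)*(w + 1)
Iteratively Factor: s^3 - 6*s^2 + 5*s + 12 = (s - 4)*(s^2 - 2*s - 3) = (s - 4)*(s - 3)*(s + 1)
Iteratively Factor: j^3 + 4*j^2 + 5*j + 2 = (j + 2)*(j^2 + 2*j + 1) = (j + 1)*(j + 2)*(j + 1)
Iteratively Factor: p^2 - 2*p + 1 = (p - 1)*(p - 1)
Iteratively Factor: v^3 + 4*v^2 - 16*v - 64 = (v + 4)*(v^2 - 16) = (v + 4)^2*(v - 4)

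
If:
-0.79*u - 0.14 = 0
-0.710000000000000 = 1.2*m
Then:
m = -0.59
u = -0.18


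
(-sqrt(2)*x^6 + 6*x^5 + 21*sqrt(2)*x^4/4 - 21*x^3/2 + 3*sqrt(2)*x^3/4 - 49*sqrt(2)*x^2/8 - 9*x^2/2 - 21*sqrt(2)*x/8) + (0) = -sqrt(2)*x^6 + 6*x^5 + 21*sqrt(2)*x^4/4 - 21*x^3/2 + 3*sqrt(2)*x^3/4 - 49*sqrt(2)*x^2/8 - 9*x^2/2 - 21*sqrt(2)*x/8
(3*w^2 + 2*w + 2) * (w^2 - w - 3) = 3*w^4 - w^3 - 9*w^2 - 8*w - 6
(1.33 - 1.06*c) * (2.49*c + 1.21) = -2.6394*c^2 + 2.0291*c + 1.6093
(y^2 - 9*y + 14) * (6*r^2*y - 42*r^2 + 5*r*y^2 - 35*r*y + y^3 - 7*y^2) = 6*r^2*y^3 - 96*r^2*y^2 + 462*r^2*y - 588*r^2 + 5*r*y^4 - 80*r*y^3 + 385*r*y^2 - 490*r*y + y^5 - 16*y^4 + 77*y^3 - 98*y^2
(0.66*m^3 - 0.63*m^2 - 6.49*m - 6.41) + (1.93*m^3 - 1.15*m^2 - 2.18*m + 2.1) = 2.59*m^3 - 1.78*m^2 - 8.67*m - 4.31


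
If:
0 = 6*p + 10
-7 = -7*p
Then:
No Solution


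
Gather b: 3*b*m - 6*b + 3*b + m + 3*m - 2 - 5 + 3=b*(3*m - 3) + 4*m - 4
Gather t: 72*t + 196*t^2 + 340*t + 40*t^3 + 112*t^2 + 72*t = 40*t^3 + 308*t^2 + 484*t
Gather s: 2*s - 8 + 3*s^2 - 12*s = 3*s^2 - 10*s - 8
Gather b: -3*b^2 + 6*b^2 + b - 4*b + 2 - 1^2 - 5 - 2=3*b^2 - 3*b - 6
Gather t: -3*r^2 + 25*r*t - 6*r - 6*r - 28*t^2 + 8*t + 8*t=-3*r^2 - 12*r - 28*t^2 + t*(25*r + 16)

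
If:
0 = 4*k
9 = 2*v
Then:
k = 0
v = 9/2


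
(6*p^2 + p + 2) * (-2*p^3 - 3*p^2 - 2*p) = -12*p^5 - 20*p^4 - 19*p^3 - 8*p^2 - 4*p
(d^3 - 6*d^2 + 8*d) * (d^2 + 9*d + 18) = d^5 + 3*d^4 - 28*d^3 - 36*d^2 + 144*d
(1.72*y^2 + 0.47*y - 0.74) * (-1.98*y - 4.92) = -3.4056*y^3 - 9.393*y^2 - 0.8472*y + 3.6408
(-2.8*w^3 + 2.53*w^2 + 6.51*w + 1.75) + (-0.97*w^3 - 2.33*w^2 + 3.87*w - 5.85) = -3.77*w^3 + 0.2*w^2 + 10.38*w - 4.1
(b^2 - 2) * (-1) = 2 - b^2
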